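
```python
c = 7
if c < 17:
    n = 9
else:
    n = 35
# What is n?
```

Trace:
`c = 7` → c = 7
`if c < 17: ...` → c < 17 is True → n = 9
So n = 9

Answer: 9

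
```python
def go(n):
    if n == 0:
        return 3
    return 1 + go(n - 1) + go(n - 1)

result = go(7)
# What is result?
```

go(n) = 1 + 2·go(n-1), go(0)=3. Closed form: (3+1)·2^7 - 1 = 511.

Answer: 511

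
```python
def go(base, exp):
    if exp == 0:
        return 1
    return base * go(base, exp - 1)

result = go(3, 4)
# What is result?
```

go(3, 4) = 3 * 3 * 3 * 3 = 81

Answer: 81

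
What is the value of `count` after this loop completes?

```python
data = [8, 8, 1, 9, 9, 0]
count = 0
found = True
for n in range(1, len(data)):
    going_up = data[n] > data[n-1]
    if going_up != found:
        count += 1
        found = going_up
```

Count direction changes in [8, 8, 1, 9, 9, 0]
`count` takes the values: 0 → 1 → 2 → 3

Answer: 3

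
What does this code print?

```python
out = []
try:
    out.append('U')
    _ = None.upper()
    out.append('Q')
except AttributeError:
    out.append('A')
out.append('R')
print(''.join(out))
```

Execution trace: 'U' (try body) → 'A' (except AttributeError) → 'R' (after the try/except). Output: UAR

Answer: UAR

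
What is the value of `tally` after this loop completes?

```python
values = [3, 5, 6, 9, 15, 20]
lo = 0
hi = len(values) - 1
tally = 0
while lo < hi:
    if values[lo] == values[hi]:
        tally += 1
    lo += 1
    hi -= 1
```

Count matching pairs from ends
`tally` takes the values: 0

Answer: 0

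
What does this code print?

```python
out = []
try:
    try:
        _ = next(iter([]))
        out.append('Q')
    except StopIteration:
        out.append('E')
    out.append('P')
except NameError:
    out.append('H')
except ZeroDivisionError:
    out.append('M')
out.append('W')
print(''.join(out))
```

Execution trace: 'E' (inner except StopIteration) → 'P' (try body, no exception) → 'W' (after the try/except). Output: EPW

Answer: EPW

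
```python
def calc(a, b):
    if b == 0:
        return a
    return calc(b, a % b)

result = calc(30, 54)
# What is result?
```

calc(30, 54) -> calc(54, 30) -> calc(30, 24) -> calc(24, 6) -> calc(6, 0) -> 6

Answer: 6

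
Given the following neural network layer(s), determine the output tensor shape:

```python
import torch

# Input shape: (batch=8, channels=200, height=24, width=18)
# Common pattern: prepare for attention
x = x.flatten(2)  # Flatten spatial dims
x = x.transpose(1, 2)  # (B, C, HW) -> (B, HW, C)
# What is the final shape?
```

Input: (8, 200, 24, 18) -> after flatten(2): (8, 200, 432) -> Output: (8, 432, 200)

Answer: (8, 432, 200)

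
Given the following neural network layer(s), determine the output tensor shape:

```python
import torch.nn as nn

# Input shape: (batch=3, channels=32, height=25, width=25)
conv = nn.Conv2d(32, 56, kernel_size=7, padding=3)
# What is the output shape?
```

Input: (3, 32, 25, 25) -> Output: (3, 56, 25, 25)

Answer: (3, 56, 25, 25)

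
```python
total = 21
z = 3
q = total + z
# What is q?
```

Trace:
`total = 21` → total = 21
`z = 3` → z = 3
`q = total + z` → q = 24
So q = 24

Answer: 24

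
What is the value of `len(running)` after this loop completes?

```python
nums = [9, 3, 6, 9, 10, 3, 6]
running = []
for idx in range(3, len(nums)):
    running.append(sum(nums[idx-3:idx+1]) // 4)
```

Number of 4-element averages
`running` takes the values: [] → [6] → [6, 7] → [6, 7, 7] → [6, 7, 7, 7]
So `len(running)` = 4

Answer: 4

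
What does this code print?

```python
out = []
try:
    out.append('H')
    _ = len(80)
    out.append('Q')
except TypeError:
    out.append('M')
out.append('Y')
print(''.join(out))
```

Execution trace: 'H' (try body) → 'M' (except TypeError) → 'Y' (after the try/except). Output: HMY

Answer: HMY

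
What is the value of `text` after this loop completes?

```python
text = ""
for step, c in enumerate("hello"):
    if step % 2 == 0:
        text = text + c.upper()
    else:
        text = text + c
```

Uppercase even positions in 'hello'
`text` takes the values: "" → "H" → "He" → "HeL" → "HeLl" → "HeLlO"

Answer: "HeLlO"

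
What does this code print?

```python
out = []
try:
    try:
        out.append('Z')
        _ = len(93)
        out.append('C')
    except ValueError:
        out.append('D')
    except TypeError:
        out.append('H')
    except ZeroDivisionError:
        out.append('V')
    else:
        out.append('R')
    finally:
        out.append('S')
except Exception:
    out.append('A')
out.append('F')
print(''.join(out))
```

Execution trace: 'Z' (inner try body) → 'H' (inner except TypeError) → 'S' (inner finally) → 'F' (after the try/except). Output: ZHSF

Answer: ZHSF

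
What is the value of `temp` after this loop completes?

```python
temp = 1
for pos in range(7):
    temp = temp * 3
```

Multiply by 3, 7 times: 1 * 3^7 = 2187
`temp` takes the values: 1 → 3 → 9 → 27 → 81 → 243 → 729 → 2187

Answer: 2187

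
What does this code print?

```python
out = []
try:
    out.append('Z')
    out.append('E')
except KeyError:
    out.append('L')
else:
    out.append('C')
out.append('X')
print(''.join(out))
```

Execution trace: 'Z' (try body) → 'E' (try body, no exception) → 'C' (else) → 'X' (after the try/except). Output: ZECX

Answer: ZECX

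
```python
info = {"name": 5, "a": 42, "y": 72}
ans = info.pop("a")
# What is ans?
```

Trace:
`info = {"name": 5, "a": 42, "y": 72}` → info = {'name': 5, 'a': 42, 'y': 72}
`ans = info.pop("a")` → info = {'name': 5, 'y': 72}; ans = 42
So ans = 42

Answer: 42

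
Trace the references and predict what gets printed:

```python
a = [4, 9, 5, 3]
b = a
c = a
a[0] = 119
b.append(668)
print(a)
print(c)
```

Key concept: multiple aliases.
Step by step:
`a = [4, 9, 5, 3]` → a = [4, 9, 5, 3]
`b = a` → b = [4, 9, 5, 3] (same object as a)
`c = a` → c = [4, 9, 5, 3] (same object as a, b)
`a[0] = 119` → a = [119, 9, 5, 3] (same object as b, c); b = [119, 9, 5, 3] (same object as a, c); c = [119, 9, 5, 3] (same object as a, b)
`b.append(668)` → a = [119, 9, 5, 3, 668] (same object as b, c); b = [119, 9, 5, 3, 668] (same object as a, c); c = [119, 9, 5, 3, 668] (same object as a, b)
`print(a)` → prints [119, 9, 5, 3, 668]
`print(c)` → prints [119, 9, 5, 3, 668]

Answer:
[119, 9, 5, 3, 668]
[119, 9, 5, 3, 668]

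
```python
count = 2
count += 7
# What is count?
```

Trace:
`count = 2` → count = 2
`count += 7` → count = 9
So count = 9

Answer: 9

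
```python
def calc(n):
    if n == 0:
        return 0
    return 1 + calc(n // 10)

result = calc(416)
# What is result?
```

Count of digits of 416: 3

Answer: 3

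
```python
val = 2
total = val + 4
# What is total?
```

Trace:
`val = 2` → val = 2
`total = val + 4` → total = 6
So total = 6

Answer: 6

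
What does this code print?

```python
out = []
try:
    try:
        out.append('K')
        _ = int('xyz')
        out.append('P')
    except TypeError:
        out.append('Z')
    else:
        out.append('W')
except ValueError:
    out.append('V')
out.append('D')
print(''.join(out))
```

Execution trace: 'K' (try body) → 'V' (outer except ValueError) → 'D' (after the try/except). Output: KVD

Answer: KVD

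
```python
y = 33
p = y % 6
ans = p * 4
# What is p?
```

Trace:
`y = 33` → y = 33
`p = y % 6` → p = 3
`ans = p * 4` → ans = 12
So p = 3

Answer: 3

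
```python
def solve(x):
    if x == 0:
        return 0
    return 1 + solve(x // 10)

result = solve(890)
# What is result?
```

Count of digits of 890: 3

Answer: 3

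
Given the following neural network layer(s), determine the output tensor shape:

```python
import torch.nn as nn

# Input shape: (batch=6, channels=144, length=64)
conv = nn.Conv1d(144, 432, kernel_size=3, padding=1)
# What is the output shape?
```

Input: (6, 144, 64) -> Output: (6, 432, 64)

Answer: (6, 432, 64)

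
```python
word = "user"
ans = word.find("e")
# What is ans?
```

Trace:
`word = "user"` → word = 'user'
`ans = word.find("e")` → ans = 2
So ans = 2

Answer: 2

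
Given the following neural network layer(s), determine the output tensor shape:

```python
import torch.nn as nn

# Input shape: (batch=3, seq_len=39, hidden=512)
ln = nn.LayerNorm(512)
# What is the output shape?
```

Input: (3, 39, 512) -> Output: (3, 39, 512)

Answer: (3, 39, 512)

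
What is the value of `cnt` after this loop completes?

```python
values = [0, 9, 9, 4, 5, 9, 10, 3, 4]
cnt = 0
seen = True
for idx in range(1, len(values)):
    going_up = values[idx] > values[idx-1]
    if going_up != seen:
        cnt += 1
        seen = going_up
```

Count direction changes in [0, 9, 9, 4, 5, 9, 10, 3, 4]
`cnt` takes the values: 0 → 1 → 2 → 3 → 4

Answer: 4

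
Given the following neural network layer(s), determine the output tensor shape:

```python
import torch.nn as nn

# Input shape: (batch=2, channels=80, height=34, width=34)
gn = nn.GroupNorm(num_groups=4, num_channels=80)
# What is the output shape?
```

Input: (2, 80, 34, 34) -> Output: (2, 80, 34, 34)

Answer: (2, 80, 34, 34)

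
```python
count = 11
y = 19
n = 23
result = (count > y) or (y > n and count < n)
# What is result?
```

Trace:
`count = 11` → count = 11
`y = 19` → y = 19
`n = 23` → n = 23
`result = (count > y) or (y > n and count < n)` → result = False
So result = False

Answer: False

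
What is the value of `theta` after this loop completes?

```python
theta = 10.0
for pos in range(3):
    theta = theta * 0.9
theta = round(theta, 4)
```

Exponential decay: 10.0 * 0.9^3
`theta` takes the values: 10.0 → 9.0 → 8.1 → 7.29

Answer: 7.29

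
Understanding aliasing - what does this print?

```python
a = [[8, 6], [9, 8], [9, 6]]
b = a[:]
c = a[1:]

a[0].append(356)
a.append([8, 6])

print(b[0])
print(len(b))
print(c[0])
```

Key concept: slice with nested mutation.
Step by step:
`a = [[8, 6], [9, 8], [9, 6]]` → a = [[8, 6], [9, 8], [9, 6]]
`b = a[:]` → b = [[8, 6], [9, 8], [9, 6]]
`c = a[1:]` → c = [[9, 8], [9, 6]]
`a[0].append(356)` → a = [[8, 6, 356], [9, 8], [9, 6]]; b = [[8, 6, 356], [9, 8], [9, 6]]
`a.append([8, 6])` → a = [[8, 6, 356], [9, 8], [9, 6], [8, 6]]
`print(b[0])` → prints [8, 6, 356]
`print(len(b))` → prints 3
`print(c[0])` → prints [9, 8]

Answer:
[8, 6, 356]
3
[9, 8]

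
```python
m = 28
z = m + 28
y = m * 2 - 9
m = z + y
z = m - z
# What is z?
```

Trace:
`m = 28` → m = 28
`z = m + 28` → z = 56
`y = m * 2 - 9` → y = 47
`m = z + y` → m = 103
`z = m - z` → z = 47
So z = 47

Answer: 47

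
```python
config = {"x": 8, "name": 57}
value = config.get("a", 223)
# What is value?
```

Trace:
`config = {"x": 8, "name": 57}` → config = {'x': 8, 'name': 57}
`value = config.get("a", 223)` → value = 223
So value = 223

Answer: 223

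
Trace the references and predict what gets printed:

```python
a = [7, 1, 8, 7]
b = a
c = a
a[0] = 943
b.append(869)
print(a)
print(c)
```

Key concept: multiple aliases.
Step by step:
`a = [7, 1, 8, 7]` → a = [7, 1, 8, 7]
`b = a` → b = [7, 1, 8, 7] (same object as a)
`c = a` → c = [7, 1, 8, 7] (same object as a, b)
`a[0] = 943` → a = [943, 1, 8, 7] (same object as b, c); b = [943, 1, 8, 7] (same object as a, c); c = [943, 1, 8, 7] (same object as a, b)
`b.append(869)` → a = [943, 1, 8, 7, 869] (same object as b, c); b = [943, 1, 8, 7, 869] (same object as a, c); c = [943, 1, 8, 7, 869] (same object as a, b)
`print(a)` → prints [943, 1, 8, 7, 869]
`print(c)` → prints [943, 1, 8, 7, 869]

Answer:
[943, 1, 8, 7, 869]
[943, 1, 8, 7, 869]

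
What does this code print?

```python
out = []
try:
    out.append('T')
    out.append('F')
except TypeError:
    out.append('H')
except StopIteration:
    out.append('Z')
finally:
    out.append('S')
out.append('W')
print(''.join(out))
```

Execution trace: 'T' (try body) → 'F' (try body, no exception) → 'S' (finally) → 'W' (after the try/except). Output: TFSW

Answer: TFSW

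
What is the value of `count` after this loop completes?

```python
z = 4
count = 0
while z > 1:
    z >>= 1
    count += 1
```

Count right shifts until 1
`count` takes the values: 0 → 1 → 2

Answer: 2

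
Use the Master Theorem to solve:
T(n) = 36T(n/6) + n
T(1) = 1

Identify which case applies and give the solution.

a=36, b=6, f(n)=n. log_6(36) = 2. Since c=1 < 2, Case 1 applies: T(n) = Θ(n^log_b(a)) = O(n^2).

Answer: O(n^2) - Case 1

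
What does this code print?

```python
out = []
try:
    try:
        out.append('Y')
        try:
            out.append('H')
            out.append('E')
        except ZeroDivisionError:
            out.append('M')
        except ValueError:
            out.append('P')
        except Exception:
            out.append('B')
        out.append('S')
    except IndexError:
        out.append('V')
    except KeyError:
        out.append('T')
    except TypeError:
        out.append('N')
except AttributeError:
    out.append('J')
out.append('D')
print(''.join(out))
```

Execution trace: 'Y' (try body) → 'H' (inner try body) → 'E' (inner try body, no exception) → 'S' (try body, no exception) → 'D' (after the try/except). Output: YHESD

Answer: YHESD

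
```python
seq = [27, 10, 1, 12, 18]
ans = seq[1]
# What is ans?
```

Trace:
`seq = [27, 10, 1, 12, 18]` → seq = [27, 10, 1, 12, 18]
`ans = seq[1]` → ans = 10
So ans = 10

Answer: 10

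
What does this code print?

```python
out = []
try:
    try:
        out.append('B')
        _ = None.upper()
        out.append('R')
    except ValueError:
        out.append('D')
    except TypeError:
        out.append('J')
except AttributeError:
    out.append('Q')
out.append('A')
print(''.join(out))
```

Execution trace: 'B' (inner try body) → 'Q' (outer except AttributeError) → 'A' (after the try/except). Output: BQA

Answer: BQA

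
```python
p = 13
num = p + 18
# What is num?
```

Trace:
`p = 13` → p = 13
`num = p + 18` → num = 31
So num = 31

Answer: 31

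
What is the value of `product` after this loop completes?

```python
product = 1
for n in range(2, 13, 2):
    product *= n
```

Product of even numbers 2 to 12
`product` takes the values: 1 → 2 → 8 → 48 → 384 → 3840 → 46080

Answer: 46080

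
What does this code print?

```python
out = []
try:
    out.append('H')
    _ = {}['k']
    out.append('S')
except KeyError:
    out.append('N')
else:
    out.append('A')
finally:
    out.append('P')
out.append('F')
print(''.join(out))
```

Execution trace: 'H' (try body) → 'N' (except KeyError) → 'P' (finally) → 'F' (after the try/except). Output: HNPF

Answer: HNPF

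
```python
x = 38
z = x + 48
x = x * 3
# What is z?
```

Trace:
`x = 38` → x = 38
`z = x + 48` → z = 86
`x = x * 3` → x = 114
So z = 86

Answer: 86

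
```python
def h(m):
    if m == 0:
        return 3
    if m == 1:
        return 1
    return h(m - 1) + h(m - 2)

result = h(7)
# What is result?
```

Build up from base cases: h(0)=3, h(1)=1, h(2)=4, h(3)=5, h(4)=9, h(5)=14, h(6)=23, ..., h(7)=37

Answer: 37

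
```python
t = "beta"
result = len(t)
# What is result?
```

Trace:
`t = "beta"` → t = 'beta'
`result = len(t)` → result = 4
So result = 4

Answer: 4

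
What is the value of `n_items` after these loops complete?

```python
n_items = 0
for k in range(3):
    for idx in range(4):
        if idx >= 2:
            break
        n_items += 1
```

Inner breaks at 2, outer runs 3 times
`n_items` takes the values: 0 → 1 → 2 → 3 → 4 → 5 → 6

Answer: 6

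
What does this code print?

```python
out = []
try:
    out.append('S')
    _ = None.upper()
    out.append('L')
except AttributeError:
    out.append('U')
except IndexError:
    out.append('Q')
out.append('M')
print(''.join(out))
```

Execution trace: 'S' (try body) → 'U' (except AttributeError) → 'M' (after the try/except). Output: SUM

Answer: SUM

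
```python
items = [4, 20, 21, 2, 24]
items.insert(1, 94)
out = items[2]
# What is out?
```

Trace:
`items = [4, 20, 21, 2, 24]` → items = [4, 20, 21, 2, 24]
`items.insert(1, 94)` → items = [4, 94, 20, 21, 2, 24]
`out = items[2]` → out = 20
So out = 20

Answer: 20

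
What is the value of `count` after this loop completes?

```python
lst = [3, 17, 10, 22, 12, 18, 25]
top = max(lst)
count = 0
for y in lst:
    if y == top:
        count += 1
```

Count of max value 25 in [3, 17, 10, 22, 12, 18, 25]
`count` takes the values: 0 → 1

Answer: 1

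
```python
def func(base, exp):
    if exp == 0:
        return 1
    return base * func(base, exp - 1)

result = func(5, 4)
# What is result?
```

func(5, 4) = 5 * 5 * 5 * 5 = 625

Answer: 625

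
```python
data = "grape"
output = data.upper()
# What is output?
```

Trace:
`data = "grape"` → data = 'grape'
`output = data.upper()` → output = 'GRAPE'
So output = 'GRAPE'

Answer: 'GRAPE'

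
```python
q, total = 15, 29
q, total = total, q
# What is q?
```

Trace:
`q, total = 15, 29` → q = 15; total = 29
`q, total = total, q` → q = 29; total = 15
So q = 29

Answer: 29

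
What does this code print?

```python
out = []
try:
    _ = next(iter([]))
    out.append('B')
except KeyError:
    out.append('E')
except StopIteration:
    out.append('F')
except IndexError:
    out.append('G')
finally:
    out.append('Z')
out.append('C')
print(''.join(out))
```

Execution trace: 'F' (except StopIteration) → 'Z' (finally) → 'C' (after the try/except). Output: FZC

Answer: FZC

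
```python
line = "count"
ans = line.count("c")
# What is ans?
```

Trace:
`line = "count"` → line = 'count'
`ans = line.count("c")` → ans = 1
So ans = 1

Answer: 1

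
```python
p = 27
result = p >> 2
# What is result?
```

Trace:
`p = 27` → p = 27
`result = p >> 2` → result = 6
So result = 6

Answer: 6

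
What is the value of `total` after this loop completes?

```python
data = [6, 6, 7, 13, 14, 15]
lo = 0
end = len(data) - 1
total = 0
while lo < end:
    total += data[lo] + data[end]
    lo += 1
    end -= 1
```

Sum of pairs from ends
`total` takes the values: 0 → 21 → 41 → 61

Answer: 61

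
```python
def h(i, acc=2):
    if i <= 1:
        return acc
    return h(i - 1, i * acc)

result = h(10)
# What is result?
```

Accumulator trace (n, acc): (10, 2) -> (9, 20) -> (8, 180) -> (7, 1440) -> (6, 10080) -> (5, 60480) -> (4, 302400) -> (3, 1209600) -> (2, 3628800) -> (1, 7257600) -> return 7257600

Answer: 7257600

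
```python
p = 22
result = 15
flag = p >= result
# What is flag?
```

Trace:
`p = 22` → p = 22
`result = 15` → result = 15
`flag = p >= result` → flag = True
So flag = True

Answer: True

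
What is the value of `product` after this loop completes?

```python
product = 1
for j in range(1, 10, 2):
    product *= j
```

Product of 1, 3, 5, ... up to 9
`product` takes the values: 1 → 3 → 15 → 105 → 945

Answer: 945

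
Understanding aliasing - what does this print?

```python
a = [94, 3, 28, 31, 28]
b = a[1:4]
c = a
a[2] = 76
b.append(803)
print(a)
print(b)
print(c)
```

Key concept: slice vs alias.
Step by step:
`a = [94, 3, 28, 31, 28]` → a = [94, 3, 28, 31, 28]
`b = a[1:4]` → b = [3, 28, 31]
`c = a` → c = [94, 3, 28, 31, 28] (same object as a)
`a[2] = 76` → a = [94, 3, 76, 31, 28] (same object as c); c = [94, 3, 76, 31, 28] (same object as a)
`b.append(803)` → b = [3, 28, 31, 803]
`print(a)` → prints [94, 3, 76, 31, 28]
`print(b)` → prints [3, 28, 31, 803]
`print(c)` → prints [94, 3, 76, 31, 28]

Answer:
[94, 3, 76, 31, 28]
[3, 28, 31, 803]
[94, 3, 76, 31, 28]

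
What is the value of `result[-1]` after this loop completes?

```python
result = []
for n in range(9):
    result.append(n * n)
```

Last element of squares 0 to 8
`result` takes the values: [] → [0] → [0, 1] → [0, 1, 4] → [0, 1, 4, 9] → [0, 1, 4, 9, 16] → [0, 1, 4, 9, 16, 25] → [0, 1, 4, 9, 16, 25, 36] → [0, 1, 4, 9, 16, 25, 36, 49] → [0, 1, 4, 9, 16, 25, 36, 49, 64]
So `result[-1]` = 64

Answer: 64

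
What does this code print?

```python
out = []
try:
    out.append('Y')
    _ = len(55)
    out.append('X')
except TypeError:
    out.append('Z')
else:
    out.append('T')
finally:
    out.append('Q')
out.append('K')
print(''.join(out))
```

Execution trace: 'Y' (try body) → 'Z' (except TypeError) → 'Q' (finally) → 'K' (after the try/except). Output: YZQK

Answer: YZQK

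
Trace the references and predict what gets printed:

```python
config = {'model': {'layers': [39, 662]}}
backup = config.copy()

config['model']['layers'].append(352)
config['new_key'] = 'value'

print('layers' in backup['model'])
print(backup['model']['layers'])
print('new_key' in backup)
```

Key concept: shallow copy gotcha with nested dict.
Step by step:
`config = {'model': {'layers': [39, 662]}}` → config = {'model': {'layers': [39, 662]}}
`backup = config.copy()` → backup = {'model': {'layers': [39, 662]}}
`config['model']['layers'].append(352)` → config = {'model': {'layers': [39, 662, 352]}}; backup = {'model': {'layers': [39, 662, 352]}}
`config['new_key'] = 'value'` → config = {'model': {'layers': [39, 662, 352]}, 'new_key': 'value'}
`print('layers' in backup['model'])` → prints True
`print(backup['model']['layers'])` → prints [39, 662, 352]
`print('new_key' in backup)` → prints False

Answer:
True
[39, 662, 352]
False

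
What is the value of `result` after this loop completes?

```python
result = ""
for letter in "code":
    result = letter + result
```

Reverse 'code'
`result` takes the values: "" → "c" → "oc" → "doc" → "edoc"

Answer: "edoc"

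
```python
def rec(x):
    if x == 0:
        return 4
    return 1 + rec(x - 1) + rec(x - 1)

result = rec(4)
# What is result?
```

rec(x) = 1 + 2·rec(x-1), rec(0)=4. Closed form: (4+1)·2^4 - 1 = 79.

Answer: 79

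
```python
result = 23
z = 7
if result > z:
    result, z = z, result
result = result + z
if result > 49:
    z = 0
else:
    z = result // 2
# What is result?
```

Trace:
`result = 23` → result = 23
`z = 7` → z = 7
`if result > z: ...` → result > z is True → result = 7; z = 23
`result = result + z` → result = 30
`if result > 49: ...` → result > 49 is False, take else branch → z = 15
So result = 30

Answer: 30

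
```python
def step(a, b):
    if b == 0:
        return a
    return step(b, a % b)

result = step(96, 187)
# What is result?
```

step(96, 187) -> step(187, 96) -> step(96, 91) -> step(91, 5) -> step(5, 1) -> step(1, 0) -> 1

Answer: 1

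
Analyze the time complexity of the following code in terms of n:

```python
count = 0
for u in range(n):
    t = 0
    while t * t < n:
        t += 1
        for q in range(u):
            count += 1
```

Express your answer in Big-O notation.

Each loop level contributes: n × √n × n. Multiplying the contributions gives O(n^2√n).

Answer: O(n^2√n)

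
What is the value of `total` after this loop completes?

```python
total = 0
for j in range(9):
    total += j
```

Sum of 0 to 8 = 36
`total` takes the values: 0 → 1 → 3 → 6 → 10 → 15 → 21 → 28 → 36

Answer: 36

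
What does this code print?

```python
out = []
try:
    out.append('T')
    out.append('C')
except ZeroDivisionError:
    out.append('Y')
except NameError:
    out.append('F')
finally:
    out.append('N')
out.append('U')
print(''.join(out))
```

Execution trace: 'T' (try body) → 'C' (try body, no exception) → 'N' (finally) → 'U' (after the try/except). Output: TCNU

Answer: TCNU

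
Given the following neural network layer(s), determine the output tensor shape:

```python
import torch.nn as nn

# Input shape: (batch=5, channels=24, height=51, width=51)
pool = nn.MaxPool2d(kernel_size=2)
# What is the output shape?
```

Input: (5, 24, 51, 51) -> Output: (5, 24, 25, 25)

Answer: (5, 24, 25, 25)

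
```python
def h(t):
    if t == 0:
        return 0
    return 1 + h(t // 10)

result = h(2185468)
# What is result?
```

Count of digits of 2185468: 7

Answer: 7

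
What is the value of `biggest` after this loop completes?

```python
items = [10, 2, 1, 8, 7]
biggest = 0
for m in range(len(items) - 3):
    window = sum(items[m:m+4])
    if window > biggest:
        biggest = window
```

Max sum of 4-element window in [10, 2, 1, 8, 7]
`biggest` takes the values: 0 → 21

Answer: 21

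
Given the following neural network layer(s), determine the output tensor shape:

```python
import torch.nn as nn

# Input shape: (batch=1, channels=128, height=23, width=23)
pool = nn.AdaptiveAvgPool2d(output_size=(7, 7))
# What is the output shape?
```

Input: (1, 128, 23, 23) -> Output: (1, 128, 7, 7)

Answer: (1, 128, 7, 7)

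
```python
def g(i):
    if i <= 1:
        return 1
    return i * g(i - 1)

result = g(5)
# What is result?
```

g(5) = 5 * 4 * 3 * 2 * 1 = 120

Answer: 120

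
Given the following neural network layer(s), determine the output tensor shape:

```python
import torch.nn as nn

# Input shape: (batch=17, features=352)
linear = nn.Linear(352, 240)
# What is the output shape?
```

Input: (17, 352) -> Output: (17, 240)

Answer: (17, 240)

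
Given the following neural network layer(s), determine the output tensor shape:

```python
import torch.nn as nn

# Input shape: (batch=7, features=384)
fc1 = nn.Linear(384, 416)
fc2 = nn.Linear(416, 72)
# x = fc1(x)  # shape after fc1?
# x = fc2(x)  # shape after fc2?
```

Input: (7, 384) -> after fc1: (7, 416) -> Output: (7, 72)

Answer: (7, 72)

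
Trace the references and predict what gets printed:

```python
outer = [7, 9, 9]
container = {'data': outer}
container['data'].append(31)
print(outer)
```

Key concept: dict holds reference to list.
Step by step:
`outer = [7, 9, 9]` → outer = [7, 9, 9]
`container = {'data': outer}` → container = {'data': [7, 9, 9]}
`container['data'].append(31)` → outer = [7, 9, 9, 31]; container = {'data': [7, 9, 9, 31]}
`print(outer)` → prints [7, 9, 9, 31]

Answer: [7, 9, 9, 31]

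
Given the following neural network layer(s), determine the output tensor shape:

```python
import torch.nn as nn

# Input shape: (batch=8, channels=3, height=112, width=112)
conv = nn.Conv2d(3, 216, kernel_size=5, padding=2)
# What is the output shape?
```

Input: (8, 3, 112, 112) -> Output: (8, 216, 112, 112)

Answer: (8, 216, 112, 112)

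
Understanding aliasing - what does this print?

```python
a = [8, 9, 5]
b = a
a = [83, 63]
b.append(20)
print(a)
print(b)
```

Key concept: rebinding vs mutation: a is rebound to a new list, b still points at the original.
Step by step:
`a = [8, 9, 5]` → a = [8, 9, 5]
`b = a` → b = [8, 9, 5] (same object as a)
`a = [83, 63]` → a = [83, 63]
`b.append(20)` → b = [8, 9, 5, 20]
`print(a)` → prints [83, 63]
`print(b)` → prints [8, 9, 5, 20]

Answer:
[83, 63]
[8, 9, 5, 20]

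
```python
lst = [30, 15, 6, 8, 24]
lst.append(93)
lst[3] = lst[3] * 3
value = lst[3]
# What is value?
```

Trace:
`lst = [30, 15, 6, 8, 24]` → lst = [30, 15, 6, 8, 24]
`lst.append(93)` → lst = [30, 15, 6, 8, 24, 93]
`lst[3] = lst[3] * 3` → lst = [30, 15, 6, 24, 24, 93]
`value = lst[3]` → value = 24
So value = 24

Answer: 24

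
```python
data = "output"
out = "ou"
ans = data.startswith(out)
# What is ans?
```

Trace:
`data = "output"` → data = 'output'
`out = "ou"` → out = 'ou'
`ans = data.startswith(out)` → ans = True
So ans = True

Answer: True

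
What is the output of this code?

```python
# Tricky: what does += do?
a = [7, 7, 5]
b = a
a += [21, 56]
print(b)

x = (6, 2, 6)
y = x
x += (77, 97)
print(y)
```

Key concept: += behavior differs for mutable vs immutable.
Step by step:
`a = [7, 7, 5]` → a = [7, 7, 5]
`b = a` → b = [7, 7, 5] (same object as a)
`a += [21, 56]` → a = [7, 7, 5, 21, 56] (same object as b); b = [7, 7, 5, 21, 56] (same object as a)
`print(b)` → prints [7, 7, 5, 21, 56]
`x = (6, 2, 6)` → x = (6, 2, 6)
`y = x` → y = (6, 2, 6)
`x += (77, 97)` → x = (6, 2, 6, 77, 97)
`print(y)` → prints (6, 2, 6)

Answer:
[7, 7, 5, 21, 56]
(6, 2, 6)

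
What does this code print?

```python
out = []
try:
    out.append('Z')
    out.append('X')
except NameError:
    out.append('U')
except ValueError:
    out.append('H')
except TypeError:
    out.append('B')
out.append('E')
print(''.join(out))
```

Execution trace: 'Z' (try body) → 'X' (try body, no exception) → 'E' (after the try/except). Output: ZXE

Answer: ZXE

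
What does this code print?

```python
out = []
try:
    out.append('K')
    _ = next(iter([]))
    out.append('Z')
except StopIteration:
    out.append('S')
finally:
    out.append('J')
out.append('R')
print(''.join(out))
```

Execution trace: 'K' (try body) → 'S' (except StopIteration) → 'J' (finally) → 'R' (after the try/except). Output: KSJR

Answer: KSJR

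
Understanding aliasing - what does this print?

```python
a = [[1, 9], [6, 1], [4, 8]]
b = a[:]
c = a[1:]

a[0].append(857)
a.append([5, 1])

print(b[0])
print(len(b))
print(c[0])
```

Key concept: slice with nested mutation.
Step by step:
`a = [[1, 9], [6, 1], [4, 8]]` → a = [[1, 9], [6, 1], [4, 8]]
`b = a[:]` → b = [[1, 9], [6, 1], [4, 8]]
`c = a[1:]` → c = [[6, 1], [4, 8]]
`a[0].append(857)` → a = [[1, 9, 857], [6, 1], [4, 8]]; b = [[1, 9, 857], [6, 1], [4, 8]]
`a.append([5, 1])` → a = [[1, 9, 857], [6, 1], [4, 8], [5, 1]]
`print(b[0])` → prints [1, 9, 857]
`print(len(b))` → prints 3
`print(c[0])` → prints [6, 1]

Answer:
[1, 9, 857]
3
[6, 1]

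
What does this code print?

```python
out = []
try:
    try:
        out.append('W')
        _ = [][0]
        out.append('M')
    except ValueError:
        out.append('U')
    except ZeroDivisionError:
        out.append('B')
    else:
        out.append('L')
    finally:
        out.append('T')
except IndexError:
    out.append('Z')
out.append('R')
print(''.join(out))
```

Execution trace: 'W' (inner try body) → 'T' (inner finally) → 'Z' (outer except IndexError) → 'R' (after the try/except). Output: WTZR

Answer: WTZR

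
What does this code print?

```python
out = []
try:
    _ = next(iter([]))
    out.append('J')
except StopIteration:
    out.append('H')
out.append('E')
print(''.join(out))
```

Execution trace: 'H' (except StopIteration) → 'E' (after the try/except). Output: HE

Answer: HE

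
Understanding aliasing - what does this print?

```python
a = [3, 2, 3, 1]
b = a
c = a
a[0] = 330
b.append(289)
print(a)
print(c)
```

Key concept: multiple aliases.
Step by step:
`a = [3, 2, 3, 1]` → a = [3, 2, 3, 1]
`b = a` → b = [3, 2, 3, 1] (same object as a)
`c = a` → c = [3, 2, 3, 1] (same object as a, b)
`a[0] = 330` → a = [330, 2, 3, 1] (same object as b, c); b = [330, 2, 3, 1] (same object as a, c); c = [330, 2, 3, 1] (same object as a, b)
`b.append(289)` → a = [330, 2, 3, 1, 289] (same object as b, c); b = [330, 2, 3, 1, 289] (same object as a, c); c = [330, 2, 3, 1, 289] (same object as a, b)
`print(a)` → prints [330, 2, 3, 1, 289]
`print(c)` → prints [330, 2, 3, 1, 289]

Answer:
[330, 2, 3, 1, 289]
[330, 2, 3, 1, 289]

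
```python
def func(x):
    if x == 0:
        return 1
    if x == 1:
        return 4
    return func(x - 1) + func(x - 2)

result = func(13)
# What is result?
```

Build up from base cases: func(0)=1, func(1)=4, func(2)=5, func(3)=9, func(4)=14, func(5)=23, func(6)=37, ..., func(13)=1076

Answer: 1076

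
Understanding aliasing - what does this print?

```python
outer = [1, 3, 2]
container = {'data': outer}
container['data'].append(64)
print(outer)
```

Key concept: dict holds reference to list.
Step by step:
`outer = [1, 3, 2]` → outer = [1, 3, 2]
`container = {'data': outer}` → container = {'data': [1, 3, 2]}
`container['data'].append(64)` → outer = [1, 3, 2, 64]; container = {'data': [1, 3, 2, 64]}
`print(outer)` → prints [1, 3, 2, 64]

Answer: [1, 3, 2, 64]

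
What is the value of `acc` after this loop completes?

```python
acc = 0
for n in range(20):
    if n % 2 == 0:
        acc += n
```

Sum of even numbers 0 to 19
`acc` takes the values: 0 → 2 → 6 → 12 → 20 → 30 → 42 → 56 → 72 → 90

Answer: 90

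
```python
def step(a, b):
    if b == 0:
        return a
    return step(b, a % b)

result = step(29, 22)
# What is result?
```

step(29, 22) -> step(22, 7) -> step(7, 1) -> step(1, 0) -> 1

Answer: 1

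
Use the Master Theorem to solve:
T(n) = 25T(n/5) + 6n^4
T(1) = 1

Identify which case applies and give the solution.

a=25, b=5, f(n)=6n^4. log_5(25) = 2. Since c=4 > 2 and the regularity condition holds (25(n/5)^4 = (25/5^4)n^4 with 25/5^4 < 1), Case 3 applies: T(n) = Θ(f(n)) = O(n^4).

Answer: O(n^4) - Case 3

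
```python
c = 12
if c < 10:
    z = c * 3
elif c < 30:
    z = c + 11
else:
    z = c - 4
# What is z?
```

Trace:
`c = 12` → c = 12
`if c < 10: ...` → c < 10 is False, c < 30 is True → z = 23
So z = 23

Answer: 23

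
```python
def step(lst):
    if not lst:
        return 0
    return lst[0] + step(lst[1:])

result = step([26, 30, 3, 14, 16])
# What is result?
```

26 + 30 + 3 + 14 + 16 + 0 = 89

Answer: 89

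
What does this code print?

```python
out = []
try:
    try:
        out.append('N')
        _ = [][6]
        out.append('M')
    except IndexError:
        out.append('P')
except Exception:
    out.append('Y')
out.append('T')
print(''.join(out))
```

Execution trace: 'N' (inner try body) → 'P' (inner except IndexError) → 'T' (after the try/except). Output: NPT

Answer: NPT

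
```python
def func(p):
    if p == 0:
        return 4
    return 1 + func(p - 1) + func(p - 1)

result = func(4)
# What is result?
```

func(p) = 1 + 2·func(p-1), func(0)=4. Closed form: (4+1)·2^4 - 1 = 79.

Answer: 79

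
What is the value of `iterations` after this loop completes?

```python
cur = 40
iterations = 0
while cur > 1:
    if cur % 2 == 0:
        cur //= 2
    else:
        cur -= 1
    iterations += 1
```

Steps to reduce 40 to 1
`iterations` takes the values: 0 → 1 → 2 → 3 → 4 → 5 → 6

Answer: 6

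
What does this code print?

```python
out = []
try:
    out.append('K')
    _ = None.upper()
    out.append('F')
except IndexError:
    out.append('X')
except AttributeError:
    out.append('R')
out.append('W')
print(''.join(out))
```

Execution trace: 'K' (try body) → 'R' (except AttributeError) → 'W' (after the try/except). Output: KRW

Answer: KRW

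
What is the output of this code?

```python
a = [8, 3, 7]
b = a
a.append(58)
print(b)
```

Key concept: basic list aliasing.
Step by step:
`a = [8, 3, 7]` → a = [8, 3, 7]
`b = a` → b = [8, 3, 7] (same object as a)
`a.append(58)` → a = [8, 3, 7, 58] (same object as b); b = [8, 3, 7, 58] (same object as a)
`print(b)` → prints [8, 3, 7, 58]

Answer: [8, 3, 7, 58]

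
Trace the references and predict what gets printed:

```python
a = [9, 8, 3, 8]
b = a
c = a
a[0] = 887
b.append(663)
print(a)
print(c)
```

Key concept: multiple aliases.
Step by step:
`a = [9, 8, 3, 8]` → a = [9, 8, 3, 8]
`b = a` → b = [9, 8, 3, 8] (same object as a)
`c = a` → c = [9, 8, 3, 8] (same object as a, b)
`a[0] = 887` → a = [887, 8, 3, 8] (same object as b, c); b = [887, 8, 3, 8] (same object as a, c); c = [887, 8, 3, 8] (same object as a, b)
`b.append(663)` → a = [887, 8, 3, 8, 663] (same object as b, c); b = [887, 8, 3, 8, 663] (same object as a, c); c = [887, 8, 3, 8, 663] (same object as a, b)
`print(a)` → prints [887, 8, 3, 8, 663]
`print(c)` → prints [887, 8, 3, 8, 663]

Answer:
[887, 8, 3, 8, 663]
[887, 8, 3, 8, 663]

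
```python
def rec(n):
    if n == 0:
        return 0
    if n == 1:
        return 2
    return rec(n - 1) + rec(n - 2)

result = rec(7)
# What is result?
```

Build up from base cases: rec(0)=0, rec(1)=2, rec(2)=2, rec(3)=4, rec(4)=6, rec(5)=10, rec(6)=16, ..., rec(7)=26

Answer: 26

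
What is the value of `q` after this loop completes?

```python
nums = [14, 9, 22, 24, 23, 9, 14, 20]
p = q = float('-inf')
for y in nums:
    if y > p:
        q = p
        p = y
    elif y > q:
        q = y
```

Second largest (with repeats) in [14, 9, 22, 24, 23, 9, 14, 20]
`q` takes the values: -inf → 9 → 14 → 22 → 23

Answer: 23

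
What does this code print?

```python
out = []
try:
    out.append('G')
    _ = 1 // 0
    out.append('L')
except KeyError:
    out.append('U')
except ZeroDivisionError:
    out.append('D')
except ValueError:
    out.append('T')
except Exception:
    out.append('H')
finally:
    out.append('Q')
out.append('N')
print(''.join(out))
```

Execution trace: 'G' (try body) → 'D' (except ZeroDivisionError) → 'Q' (finally) → 'N' (after the try/except). Output: GDQN

Answer: GDQN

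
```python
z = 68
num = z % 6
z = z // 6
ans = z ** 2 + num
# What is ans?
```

Trace:
`z = 68` → z = 68
`num = z % 6` → num = 2
`z = z // 6` → z = 11
`ans = z ** 2 + num` → ans = 123
So ans = 123

Answer: 123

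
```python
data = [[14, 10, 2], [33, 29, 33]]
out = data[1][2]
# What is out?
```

Trace:
`data = [[14, 10, 2], [33, 29, 33]]` → data = [[14, 10, 2], [33, 29, 33]]
`out = data[1][2]` → out = 33
So out = 33

Answer: 33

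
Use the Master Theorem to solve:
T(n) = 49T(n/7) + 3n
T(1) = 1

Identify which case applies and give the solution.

a=49, b=7, f(n)=3n. log_7(49) = 2. Since c=1 < 2, Case 1 applies: T(n) = Θ(n^log_b(a)) = O(n^2).

Answer: O(n^2) - Case 1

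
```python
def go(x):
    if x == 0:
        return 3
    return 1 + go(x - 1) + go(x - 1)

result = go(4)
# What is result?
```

go(x) = 1 + 2·go(x-1), go(0)=3. Closed form: (3+1)·2^4 - 1 = 63.

Answer: 63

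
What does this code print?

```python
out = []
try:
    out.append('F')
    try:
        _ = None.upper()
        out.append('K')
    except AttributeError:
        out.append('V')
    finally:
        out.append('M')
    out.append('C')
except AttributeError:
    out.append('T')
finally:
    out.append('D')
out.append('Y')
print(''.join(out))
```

Execution trace: 'F' (try body) → 'V' (inner except AttributeError) → 'M' (inner finally) → 'C' (try body, no exception) → 'D' (finally) → 'Y' (after the try/except). Output: FVMCDY

Answer: FVMCDY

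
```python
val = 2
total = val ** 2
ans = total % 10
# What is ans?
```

Trace:
`val = 2` → val = 2
`total = val ** 2` → total = 4
`ans = total % 10` → ans = 4
So ans = 4

Answer: 4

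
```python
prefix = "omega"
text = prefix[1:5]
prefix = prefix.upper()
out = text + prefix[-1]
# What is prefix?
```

Trace:
`prefix = "omega"` → prefix = 'omega'
`text = prefix[1:5]` → text = 'mega'
`prefix = prefix.upper()` → prefix = 'OMEGA'
`out = text + prefix[-1]` → out = 'megaA'
So prefix = 'OMEGA'

Answer: 'OMEGA'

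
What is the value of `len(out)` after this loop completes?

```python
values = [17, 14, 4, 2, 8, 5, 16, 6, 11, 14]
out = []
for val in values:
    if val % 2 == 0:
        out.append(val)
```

Count even numbers in [17, 14, 4, 2, 8, 5, 16, 6, 11, 14]
`out` takes the values: [] → [14] → [14, 4] → [14, 4, 2] → [14, 4, 2, 8] → [14, 4, 2, 8, 16] → [14, 4, 2, 8, 16, 6] → [14, 4, 2, 8, 16, 6, 14]
So `len(out)` = 7

Answer: 7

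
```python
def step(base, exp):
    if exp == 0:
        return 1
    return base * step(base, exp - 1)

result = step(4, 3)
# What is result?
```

step(4, 3) = 4 * 4 * 4 = 64

Answer: 64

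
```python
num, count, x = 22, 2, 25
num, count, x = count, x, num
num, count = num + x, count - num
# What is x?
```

Trace:
`num, count, x = 22, 2, 25` → num = 22; count = 2; x = 25
`num, count, x = count, x, num` → num = 2; count = 25; x = 22
`num, count = num + x, count - num` → num = 24; count = 23
So x = 22

Answer: 22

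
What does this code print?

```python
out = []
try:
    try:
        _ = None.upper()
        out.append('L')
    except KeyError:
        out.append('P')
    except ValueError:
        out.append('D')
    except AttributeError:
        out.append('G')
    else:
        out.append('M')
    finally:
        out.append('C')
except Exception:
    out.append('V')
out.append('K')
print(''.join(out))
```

Execution trace: 'G' (inner except AttributeError) → 'C' (inner finally) → 'K' (after the try/except). Output: GCK

Answer: GCK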